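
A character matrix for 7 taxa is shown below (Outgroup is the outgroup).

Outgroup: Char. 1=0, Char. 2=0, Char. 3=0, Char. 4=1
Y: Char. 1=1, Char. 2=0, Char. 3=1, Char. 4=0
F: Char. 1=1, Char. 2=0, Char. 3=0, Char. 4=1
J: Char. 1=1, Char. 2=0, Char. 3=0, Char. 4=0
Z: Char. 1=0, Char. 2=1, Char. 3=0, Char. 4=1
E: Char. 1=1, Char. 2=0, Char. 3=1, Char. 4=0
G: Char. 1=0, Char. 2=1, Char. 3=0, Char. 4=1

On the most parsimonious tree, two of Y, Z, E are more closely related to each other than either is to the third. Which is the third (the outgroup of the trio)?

Z

Character polarity is set by the outgroup: the derived state is whichever differs from the outgroup's state, so for Char. 4 the derived state is '0', and for the remaining characters it is '1'.
Char. 1 (derived state '1') is shared by E, F, J, and Y — a synapomorphy uniting that clade.
Char. 2: derived state '1' in G and Z only — synapomorphy for {G, Z}.
Char. 3: derived state '1' in E and Y only — synapomorphy for {E, Y}.
Char. 4: derived state '0' in E, J, and Y only — synapomorphy for {E, J, Y}.
Most parsimonious ingroup topology: ((((Y,E),J),F),(Z,G)).
E and Y share a more recent common ancestor with each other than either does with Z, so Z is the least closely related of the three.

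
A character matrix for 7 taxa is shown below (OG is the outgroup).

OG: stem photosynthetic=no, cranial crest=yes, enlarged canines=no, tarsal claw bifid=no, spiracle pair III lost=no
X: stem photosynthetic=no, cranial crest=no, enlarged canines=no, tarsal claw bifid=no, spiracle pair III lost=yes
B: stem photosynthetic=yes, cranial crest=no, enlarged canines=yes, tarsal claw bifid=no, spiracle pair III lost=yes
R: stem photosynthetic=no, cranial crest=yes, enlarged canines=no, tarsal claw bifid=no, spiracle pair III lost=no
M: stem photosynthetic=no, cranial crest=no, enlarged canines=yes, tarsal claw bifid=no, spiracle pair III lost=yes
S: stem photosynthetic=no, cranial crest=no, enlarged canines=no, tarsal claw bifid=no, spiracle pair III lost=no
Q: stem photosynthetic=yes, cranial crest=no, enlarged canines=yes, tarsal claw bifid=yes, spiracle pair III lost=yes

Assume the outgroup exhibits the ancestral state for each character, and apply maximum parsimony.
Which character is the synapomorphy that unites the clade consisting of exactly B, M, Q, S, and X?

Character polarity is set by the outgroup: the derived state is whichever differs from the outgroup's state, so for cranial crest the derived state is 'no', and for the remaining characters it is 'yes'.
Only B and Q show the derived state 'yes' for stem photosynthetic, supporting them as a clade.
cranial crest: derived state 'no' in B, M, Q, S, and X only — synapomorphy for {B, M, Q, S, X}.
enlarged canines: derived state 'yes' in B, M, and Q only — synapomorphy for {B, M, Q}.
tarsal claw bifid: derived state 'yes' in Q only — an autapomorphy, so it tells us nothing about relationships among taxa.
spiracle pair III lost (derived state 'yes') is shared by B, M, Q, and X — a synapomorphy uniting that clade.
Most parsimonious ingroup topology: (((X,((B,Q),M)),S),R).
The clade {B, M, Q, S, X} is supported by cranial crest: its derived state 'no' occurs in exactly those taxa and in no other taxon (including the outgroup).

cranial crest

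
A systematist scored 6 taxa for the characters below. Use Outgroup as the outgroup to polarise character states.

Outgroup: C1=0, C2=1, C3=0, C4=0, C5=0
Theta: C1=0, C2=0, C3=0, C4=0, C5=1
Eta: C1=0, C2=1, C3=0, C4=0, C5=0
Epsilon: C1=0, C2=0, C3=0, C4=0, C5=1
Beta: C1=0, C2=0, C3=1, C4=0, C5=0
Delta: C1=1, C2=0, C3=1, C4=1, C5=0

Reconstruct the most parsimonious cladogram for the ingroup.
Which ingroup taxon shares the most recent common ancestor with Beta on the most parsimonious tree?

Character polarity is set by the outgroup: the derived state is whichever differs from the outgroup's state, so for C2 the derived state is '0', and for the remaining characters it is '1'.
C1 (derived state '1') is unique to Delta (autapomorphy; uninformative for grouping).
C2: derived state '0' in Beta, Delta, Epsilon, and Theta only — synapomorphy for {Beta, Delta, Epsilon, Theta}.
C3 (derived state '1') is shared by Beta and Delta — a synapomorphy uniting that clade.
C4 (derived state '1') is unique to Delta (autapomorphy; uninformative for grouping).
Only Epsilon and Theta show the derived state '1' for C5, supporting them as a clade.
Most parsimonious ingroup topology: (((Theta,Epsilon),(Beta,Delta)),Eta).
Beta and Delta form a cherry on this tree, so they are sister taxa.

Delta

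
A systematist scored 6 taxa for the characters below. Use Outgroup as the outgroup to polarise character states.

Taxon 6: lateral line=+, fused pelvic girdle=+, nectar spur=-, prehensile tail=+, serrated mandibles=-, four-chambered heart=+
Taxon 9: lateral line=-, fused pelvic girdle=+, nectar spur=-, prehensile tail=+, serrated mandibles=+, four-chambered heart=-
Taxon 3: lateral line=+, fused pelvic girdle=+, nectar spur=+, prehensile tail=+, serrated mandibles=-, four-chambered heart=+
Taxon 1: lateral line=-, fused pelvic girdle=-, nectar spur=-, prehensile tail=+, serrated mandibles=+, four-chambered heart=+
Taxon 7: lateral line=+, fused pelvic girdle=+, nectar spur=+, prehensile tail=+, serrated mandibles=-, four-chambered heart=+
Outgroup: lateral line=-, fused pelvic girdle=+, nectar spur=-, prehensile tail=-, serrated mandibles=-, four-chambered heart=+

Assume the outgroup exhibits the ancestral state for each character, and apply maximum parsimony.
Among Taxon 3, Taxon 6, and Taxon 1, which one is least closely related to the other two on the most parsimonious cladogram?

Taxon 1

Character polarity is set by the outgroup: the derived state is whichever differs from the outgroup's state, so for fused pelvic girdle, four-chambered heart the derived state is '-', and for the remaining characters it is '+'.
lateral line (derived state '+') is shared by Taxon 3, Taxon 6, and Taxon 7 — a synapomorphy uniting that clade.
fused pelvic girdle (derived state '-') is unique to Taxon 1 (autapomorphy; uninformative for grouping).
nectar spur: derived state '+' in Taxon 3 and Taxon 7 only — synapomorphy for {Taxon 3, Taxon 7}.
All ingroup taxa share the derived state '+' for prehensile tail; it defines the ingroup but does not resolve relationships within it.
serrated mandibles (derived state '+') is shared by Taxon 1 and Taxon 9 — a synapomorphy uniting that clade.
four-chambered heart: derived state '-' in Taxon 9 only — an autapomorphy, so it tells us nothing about relationships among taxa.
Most parsimonious ingroup topology: (((Taxon 7,Taxon 3),Taxon 6),(Taxon 1,Taxon 9)).
Taxon 3 and Taxon 6 share a more recent common ancestor with each other than either does with Taxon 1, so Taxon 1 is the least closely related of the three.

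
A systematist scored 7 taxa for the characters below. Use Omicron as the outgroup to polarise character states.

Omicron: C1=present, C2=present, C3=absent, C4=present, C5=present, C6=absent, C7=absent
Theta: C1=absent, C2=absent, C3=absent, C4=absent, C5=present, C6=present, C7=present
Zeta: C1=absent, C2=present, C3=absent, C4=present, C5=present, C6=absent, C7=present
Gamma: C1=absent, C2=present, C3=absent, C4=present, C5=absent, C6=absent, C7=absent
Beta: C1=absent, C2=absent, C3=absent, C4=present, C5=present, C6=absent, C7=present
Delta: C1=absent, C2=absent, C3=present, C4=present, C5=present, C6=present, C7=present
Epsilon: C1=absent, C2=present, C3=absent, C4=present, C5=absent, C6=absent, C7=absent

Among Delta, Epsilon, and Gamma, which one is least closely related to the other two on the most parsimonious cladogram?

Character polarity is set by the outgroup: the derived state is whichever differs from the outgroup's state, so for C1, C2, C4, C5 the derived state is 'absent', and for the remaining characters it is 'present'.
All ingroup taxa share the derived state 'absent' for C1; it defines the ingroup but does not resolve relationships within it.
Only Beta, Delta, and Theta show the derived state 'absent' for C2, supporting them as a clade.
C3 (derived state 'present') is unique to Delta (autapomorphy; uninformative for grouping).
C4: derived state 'absent' in Theta only — an autapomorphy, so it tells us nothing about relationships among taxa.
Only Epsilon and Gamma show the derived state 'absent' for C5, supporting them as a clade.
C6: derived state 'present' in Delta and Theta only — synapomorphy for {Delta, Theta}.
C7 (derived state 'present') is shared by Beta, Delta, Theta, and Zeta — a synapomorphy uniting that clade.
Most parsimonious ingroup topology: ((((Theta,Delta),Beta),Zeta),(Gamma,Epsilon)).
Epsilon and Gamma share a more recent common ancestor with each other than either does with Delta, so Delta is the least closely related of the three.

Delta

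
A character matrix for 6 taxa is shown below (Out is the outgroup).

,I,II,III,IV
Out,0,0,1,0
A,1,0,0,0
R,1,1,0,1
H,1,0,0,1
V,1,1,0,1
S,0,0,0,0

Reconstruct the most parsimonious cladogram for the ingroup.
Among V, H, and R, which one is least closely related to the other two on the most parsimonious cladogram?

H

Character polarity is set by the outgroup: the derived state is whichever differs from the outgroup's state, so for III the derived state is '0', and for the remaining characters it is '1'.
Only A, H, R, and V show the derived state '1' for I, supporting them as a clade.
II (derived state '1') is shared by R and V — a synapomorphy uniting that clade.
III (derived state '0') is shared by all ingroup taxa — unites the whole ingroup.
IV (derived state '1') is shared by H, R, and V — a synapomorphy uniting that clade.
Most parsimonious ingroup topology: ((A,((R,V),H)),S).
R and V share a more recent common ancestor with each other than either does with H, so H is the least closely related of the three.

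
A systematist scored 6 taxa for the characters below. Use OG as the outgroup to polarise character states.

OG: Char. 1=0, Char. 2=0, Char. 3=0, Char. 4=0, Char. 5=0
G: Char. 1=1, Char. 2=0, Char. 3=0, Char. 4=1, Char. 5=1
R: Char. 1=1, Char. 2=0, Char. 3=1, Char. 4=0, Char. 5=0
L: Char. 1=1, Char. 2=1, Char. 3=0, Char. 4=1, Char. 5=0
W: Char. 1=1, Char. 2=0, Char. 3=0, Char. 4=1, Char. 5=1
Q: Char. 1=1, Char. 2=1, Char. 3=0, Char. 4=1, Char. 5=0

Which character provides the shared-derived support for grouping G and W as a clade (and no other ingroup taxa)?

Char. 5

The outgroup has state '0' for every character, so '1' is the derived state throughout.
Char. 1 (derived state '1') is shared by all ingroup taxa — unites the whole ingroup.
Char. 2 (derived state '1') is shared by L and Q — a synapomorphy uniting that clade.
Char. 3 (derived state '1') is unique to R (autapomorphy; uninformative for grouping).
Char. 4 (derived state '1') is shared by G, L, Q, and W — a synapomorphy uniting that clade.
Only G and W show the derived state '1' for Char. 5, supporting them as a clade.
Most parsimonious ingroup topology: (((G,W),(L,Q)),R).
The clade {G, W} is supported by Char. 5: its derived state '1' occurs in exactly those taxa and in no other taxon (including the outgroup).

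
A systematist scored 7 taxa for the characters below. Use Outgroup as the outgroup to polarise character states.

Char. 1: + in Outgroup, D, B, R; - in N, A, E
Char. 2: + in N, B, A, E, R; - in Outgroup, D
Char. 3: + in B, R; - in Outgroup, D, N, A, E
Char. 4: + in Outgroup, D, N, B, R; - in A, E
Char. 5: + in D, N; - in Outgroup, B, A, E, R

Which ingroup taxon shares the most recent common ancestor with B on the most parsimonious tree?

R

Character polarity is set by the outgroup: the derived state is whichever differs from the outgroup's state, so for Char. 1, Char. 4 the derived state is '-', and for the remaining characters it is '+'.
Char. 1: derived state '-' in A, E, and N only — synapomorphy for {A, E, N}.
Only A, B, E, N, and R show the derived state '+' for Char. 2, supporting them as a clade.
Char. 3 (derived state '+') is shared by B and R — a synapomorphy uniting that clade.
Char. 4: derived state '-' in A and E only — synapomorphy for {A, E}.
Char. 5 groups D and N, which is incompatible with the clades supported by the remaining characters; treating it as convergent (homoplasy) costs fewer steps than any alternative tree.
Most parsimonious ingroup topology: (D,((N,(A,E)),(B,R))).
B and R form a cherry on this tree, so they are sister taxa.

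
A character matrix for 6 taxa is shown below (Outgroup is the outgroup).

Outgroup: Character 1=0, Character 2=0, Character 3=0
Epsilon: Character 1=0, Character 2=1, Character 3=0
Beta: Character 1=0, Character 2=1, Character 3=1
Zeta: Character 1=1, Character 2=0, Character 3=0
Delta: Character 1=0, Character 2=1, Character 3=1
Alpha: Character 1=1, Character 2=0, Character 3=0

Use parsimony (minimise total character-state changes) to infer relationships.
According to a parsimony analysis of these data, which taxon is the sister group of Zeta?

The outgroup has state '0' for every character, so '1' is the derived state throughout.
Character 1: derived state '1' in Alpha and Zeta only — synapomorphy for {Alpha, Zeta}.
Character 2: derived state '1' in Beta, Delta, and Epsilon only — synapomorphy for {Beta, Delta, Epsilon}.
Character 3: derived state '1' in Beta and Delta only — synapomorphy for {Beta, Delta}.
Most parsimonious ingroup topology: ((Epsilon,(Beta,Delta)),(Zeta,Alpha)).
Zeta and Alpha form a cherry on this tree, so they are sister taxa.

Alpha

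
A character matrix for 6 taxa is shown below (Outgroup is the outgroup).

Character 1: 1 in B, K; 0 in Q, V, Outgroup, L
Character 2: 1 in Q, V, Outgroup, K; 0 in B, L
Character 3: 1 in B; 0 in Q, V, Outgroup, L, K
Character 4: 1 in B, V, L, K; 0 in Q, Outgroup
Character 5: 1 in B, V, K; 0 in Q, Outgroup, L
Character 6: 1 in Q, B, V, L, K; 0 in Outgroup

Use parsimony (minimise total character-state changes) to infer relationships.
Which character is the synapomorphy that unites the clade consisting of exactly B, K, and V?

Character 5

Character polarity is set by the outgroup: the derived state is whichever differs from the outgroup's state, so for Character 2 the derived state is '0', and for the remaining characters it is '1'.
Character 1 (derived state '1') is shared by B and K — a synapomorphy uniting that clade.
Character 2 groups B and L, which is incompatible with the clades supported by the remaining characters; treating it as convergent (homoplasy) costs fewer steps than any alternative tree.
Character 3: derived state '1' in B only — an autapomorphy, so it tells us nothing about relationships among taxa.
Character 4 (derived state '1') is shared by B, K, L, and V — a synapomorphy uniting that clade.
Character 5 (derived state '1') is shared by B, K, and V — a synapomorphy uniting that clade.
All ingroup taxa share the derived state '1' for Character 6; it defines the ingroup but does not resolve relationships within it.
Most parsimonious ingroup topology: ((((K,B),V),L),Q).
The clade {B, K, V} is supported by Character 5: its derived state '1' occurs in exactly those taxa and in no other taxon (including the outgroup).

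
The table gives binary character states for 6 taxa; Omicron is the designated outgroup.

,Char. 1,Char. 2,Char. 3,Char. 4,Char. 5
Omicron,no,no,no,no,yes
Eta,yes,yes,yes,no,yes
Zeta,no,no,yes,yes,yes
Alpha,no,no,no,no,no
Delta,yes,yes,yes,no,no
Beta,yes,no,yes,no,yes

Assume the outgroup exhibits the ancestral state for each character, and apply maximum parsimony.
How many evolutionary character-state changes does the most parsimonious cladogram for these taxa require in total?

Character polarity is set by the outgroup: the derived state is whichever differs from the outgroup's state, so for Char. 5 the derived state is 'no', and for the remaining characters it is 'yes'.
Only Beta, Delta, and Eta show the derived state 'yes' for Char. 1, supporting them as a clade.
Char. 2 (derived state 'yes') is shared by Delta and Eta — a synapomorphy uniting that clade.
Char. 3 (derived state 'yes') is shared by Beta, Delta, Eta, and Zeta — a synapomorphy uniting that clade.
Char. 4: derived state 'yes' in Zeta only — an autapomorphy, so it tells us nothing about relationships among taxa.
Char. 5 (state 'no') occurs in Alpha and Delta but conflicts with the nesting implied by the other characters — most parsimoniously interpreted as homoplasy.
Most parsimonious ingroup topology: ((((Eta,Delta),Beta),Zeta),Alpha).
Changes per character on this tree: Char. 1: 1; Char. 2: 1; Char. 3: 1; Char. 4: 1; Char. 5: 2.
Total = 6.

6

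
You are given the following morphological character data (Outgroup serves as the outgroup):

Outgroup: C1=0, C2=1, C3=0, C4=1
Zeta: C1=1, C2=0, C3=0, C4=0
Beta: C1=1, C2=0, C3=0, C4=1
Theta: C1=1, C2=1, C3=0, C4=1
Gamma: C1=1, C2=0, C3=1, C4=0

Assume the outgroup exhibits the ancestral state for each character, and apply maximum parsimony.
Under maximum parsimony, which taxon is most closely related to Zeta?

Character polarity is set by the outgroup: the derived state is whichever differs from the outgroup's state, so for C2, C4 the derived state is '0', and for the remaining characters it is '1'.
All ingroup taxa share the derived state '1' for C1; it defines the ingroup but does not resolve relationships within it.
C2 (derived state '0') is shared by Beta, Gamma, and Zeta — a synapomorphy uniting that clade.
C3: derived state '1' in Gamma only — an autapomorphy, so it tells us nothing about relationships among taxa.
C4: derived state '0' in Gamma and Zeta only — synapomorphy for {Gamma, Zeta}.
Most parsimonious ingroup topology: (((Zeta,Gamma),Beta),Theta).
Zeta and Gamma form a cherry on this tree, so they are sister taxa.

Gamma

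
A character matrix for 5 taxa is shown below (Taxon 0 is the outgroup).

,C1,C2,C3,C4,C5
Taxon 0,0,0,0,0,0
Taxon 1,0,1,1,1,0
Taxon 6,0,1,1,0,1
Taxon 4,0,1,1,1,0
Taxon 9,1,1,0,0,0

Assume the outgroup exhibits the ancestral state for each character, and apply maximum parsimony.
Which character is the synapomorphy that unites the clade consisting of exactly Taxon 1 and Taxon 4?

C4

The outgroup has state '0' for every character, so '1' is the derived state throughout.
C1 (derived state '1') is unique to Taxon 9 (autapomorphy; uninformative for grouping).
C2 (derived state '1') is shared by all ingroup taxa — unites the whole ingroup.
Only Taxon 1, Taxon 4, and Taxon 6 show the derived state '1' for C3, supporting them as a clade.
C4: derived state '1' in Taxon 1 and Taxon 4 only — synapomorphy for {Taxon 1, Taxon 4}.
C5: derived state '1' in Taxon 6 only — an autapomorphy, so it tells us nothing about relationships among taxa.
Most parsimonious ingroup topology: (((Taxon 1,Taxon 4),Taxon 6),Taxon 9).
The clade {Taxon 1, Taxon 4} is supported by C4: its derived state '1' occurs in exactly those taxa and in no other taxon (including the outgroup).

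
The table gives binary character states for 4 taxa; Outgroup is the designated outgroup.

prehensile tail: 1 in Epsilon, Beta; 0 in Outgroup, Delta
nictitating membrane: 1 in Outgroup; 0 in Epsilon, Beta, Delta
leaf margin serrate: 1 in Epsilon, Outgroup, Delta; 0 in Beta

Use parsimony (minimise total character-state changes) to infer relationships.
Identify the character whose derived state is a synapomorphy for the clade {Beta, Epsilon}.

Character polarity is set by the outgroup: the derived state is whichever differs from the outgroup's state, so for nictitating membrane, leaf margin serrate the derived state is '0', and for the remaining characters it is '1'.
prehensile tail (derived state '1') is shared by Beta and Epsilon — a synapomorphy uniting that clade.
All ingroup taxa share the derived state '0' for nictitating membrane; it defines the ingroup but does not resolve relationships within it.
leaf margin serrate: derived state '0' in Beta only — an autapomorphy, so it tells us nothing about relationships among taxa.
Most parsimonious ingroup topology: ((Beta,Epsilon),Delta).
The clade {Beta, Epsilon} is supported by prehensile tail: its derived state '1' occurs in exactly those taxa and in no other taxon (including the outgroup).

prehensile tail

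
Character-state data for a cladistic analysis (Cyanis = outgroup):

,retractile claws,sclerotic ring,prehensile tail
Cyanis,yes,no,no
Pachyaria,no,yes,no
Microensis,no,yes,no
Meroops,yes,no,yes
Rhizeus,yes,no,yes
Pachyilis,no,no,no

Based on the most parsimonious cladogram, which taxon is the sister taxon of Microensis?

Character polarity is set by the outgroup: the derived state is whichever differs from the outgroup's state, so for retractile claws the derived state is 'no', and for the remaining characters it is 'yes'.
retractile claws: derived state 'no' in Microensis, Pachyaria, and Pachyilis only — synapomorphy for {Microensis, Pachyaria, Pachyilis}.
sclerotic ring: derived state 'yes' in Microensis and Pachyaria only — synapomorphy for {Microensis, Pachyaria}.
Only Meroops and Rhizeus show the derived state 'yes' for prehensile tail, supporting them as a clade.
Most parsimonious ingroup topology: (((Pachyaria,Microensis),Pachyilis),(Meroops,Rhizeus)).
Microensis and Pachyaria form a cherry on this tree, so they are sister taxa.

Pachyaria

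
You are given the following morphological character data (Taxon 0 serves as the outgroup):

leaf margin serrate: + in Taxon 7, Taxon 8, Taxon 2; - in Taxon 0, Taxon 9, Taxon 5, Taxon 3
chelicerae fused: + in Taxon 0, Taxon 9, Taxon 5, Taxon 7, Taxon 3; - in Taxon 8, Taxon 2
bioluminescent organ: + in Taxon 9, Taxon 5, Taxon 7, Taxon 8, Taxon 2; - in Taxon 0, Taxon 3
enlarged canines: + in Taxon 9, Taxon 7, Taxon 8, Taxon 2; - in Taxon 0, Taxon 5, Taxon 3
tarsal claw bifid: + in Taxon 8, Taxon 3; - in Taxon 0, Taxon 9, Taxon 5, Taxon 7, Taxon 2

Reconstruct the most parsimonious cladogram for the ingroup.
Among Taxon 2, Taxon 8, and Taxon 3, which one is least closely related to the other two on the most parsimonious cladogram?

Taxon 3

Character polarity is set by the outgroup: the derived state is whichever differs from the outgroup's state, so for chelicerae fused the derived state is '-', and for the remaining characters it is '+'.
Only Taxon 2, Taxon 7, and Taxon 8 show the derived state '+' for leaf margin serrate, supporting them as a clade.
chelicerae fused: derived state '-' in Taxon 2 and Taxon 8 only — synapomorphy for {Taxon 2, Taxon 8}.
bioluminescent organ (derived state '+') is shared by Taxon 2, Taxon 5, Taxon 7, Taxon 8, and Taxon 9 — a synapomorphy uniting that clade.
enlarged canines: derived state '+' in Taxon 2, Taxon 7, Taxon 8, and Taxon 9 only — synapomorphy for {Taxon 2, Taxon 7, Taxon 8, Taxon 9}.
tarsal claw bifid groups Taxon 3 and Taxon 8, which is incompatible with the clades supported by the remaining characters; treating it as convergent (homoplasy) costs fewer steps than any alternative tree.
Most parsimonious ingroup topology: (((Taxon 9,(Taxon 7,(Taxon 8,Taxon 2))),Taxon 5),Taxon 3).
Taxon 8 and Taxon 2 share a more recent common ancestor with each other than either does with Taxon 3, so Taxon 3 is the least closely related of the three.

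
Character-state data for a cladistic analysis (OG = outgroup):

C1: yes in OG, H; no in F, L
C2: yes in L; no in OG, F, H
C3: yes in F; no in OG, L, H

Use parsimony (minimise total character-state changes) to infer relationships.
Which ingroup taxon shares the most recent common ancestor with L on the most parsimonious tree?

F

Character polarity is set by the outgroup: the derived state is whichever differs from the outgroup's state, so for C1 the derived state is 'no', and for the remaining characters it is 'yes'.
Only F and L show the derived state 'no' for C1, supporting them as a clade.
C2: derived state 'yes' in L only — an autapomorphy, so it tells us nothing about relationships among taxa.
C3: derived state 'yes' in F only — an autapomorphy, so it tells us nothing about relationships among taxa.
Most parsimonious ingroup topology: ((F,L),H).
L and F form a cherry on this tree, so they are sister taxa.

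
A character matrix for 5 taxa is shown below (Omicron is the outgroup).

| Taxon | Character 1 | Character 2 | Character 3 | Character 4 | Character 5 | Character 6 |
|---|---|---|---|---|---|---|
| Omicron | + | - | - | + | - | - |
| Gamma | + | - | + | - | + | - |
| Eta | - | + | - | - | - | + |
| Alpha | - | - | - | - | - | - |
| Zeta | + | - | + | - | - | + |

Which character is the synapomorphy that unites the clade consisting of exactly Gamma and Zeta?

Character polarity is set by the outgroup: the derived state is whichever differs from the outgroup's state, so for Character 1, Character 4 the derived state is '-', and for the remaining characters it is '+'.
Only Alpha and Eta show the derived state '-' for Character 1, supporting them as a clade.
Character 2: derived state '+' in Eta only — an autapomorphy, so it tells us nothing about relationships among taxa.
Only Gamma and Zeta show the derived state '+' for Character 3, supporting them as a clade.
All ingroup taxa share the derived state '-' for Character 4; it defines the ingroup but does not resolve relationships within it.
Character 5: derived state '+' in Gamma only — an autapomorphy, so it tells us nothing about relationships among taxa.
Character 6 groups Eta and Zeta, which is incompatible with the clades supported by the remaining characters; treating it as convergent (homoplasy) costs fewer steps than any alternative tree.
Most parsimonious ingroup topology: ((Gamma,Zeta),(Eta,Alpha)).
The clade {Gamma, Zeta} is supported by Character 3: its derived state '+' occurs in exactly those taxa and in no other taxon (including the outgroup).

Character 3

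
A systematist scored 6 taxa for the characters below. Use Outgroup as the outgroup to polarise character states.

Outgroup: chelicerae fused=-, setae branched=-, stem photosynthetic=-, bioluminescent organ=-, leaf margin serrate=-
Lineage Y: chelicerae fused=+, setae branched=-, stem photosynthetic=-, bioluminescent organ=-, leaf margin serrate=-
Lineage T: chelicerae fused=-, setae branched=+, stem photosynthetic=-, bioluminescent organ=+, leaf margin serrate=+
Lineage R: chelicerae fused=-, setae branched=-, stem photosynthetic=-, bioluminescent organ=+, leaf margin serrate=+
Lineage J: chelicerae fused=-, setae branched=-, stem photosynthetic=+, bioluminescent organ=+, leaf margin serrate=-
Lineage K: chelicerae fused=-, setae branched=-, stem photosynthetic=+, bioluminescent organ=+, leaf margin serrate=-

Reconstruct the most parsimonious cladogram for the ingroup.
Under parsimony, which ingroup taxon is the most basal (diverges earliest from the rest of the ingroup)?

The outgroup has state '-' for every character, so '+' is the derived state throughout.
chelicerae fused: derived state '+' in Lineage Y only — an autapomorphy, so it tells us nothing about relationships among taxa.
setae branched (derived state '+') is unique to Lineage T (autapomorphy; uninformative for grouping).
stem photosynthetic: derived state '+' in Lineage J and Lineage K only — synapomorphy for {Lineage J, Lineage K}.
Only Lineage J, Lineage K, Lineage R, and Lineage T show the derived state '+' for bioluminescent organ, supporting them as a clade.
leaf margin serrate: derived state '+' in Lineage R and Lineage T only — synapomorphy for {Lineage R, Lineage T}.
Most parsimonious ingroup topology: (((Lineage K,Lineage J),(Lineage T,Lineage R)),Lineage Y).
Lineage Y is sister to the clade containing all other ingroup taxa, so it is the earliest-diverging (most basal) ingroup lineage.

Lineage Y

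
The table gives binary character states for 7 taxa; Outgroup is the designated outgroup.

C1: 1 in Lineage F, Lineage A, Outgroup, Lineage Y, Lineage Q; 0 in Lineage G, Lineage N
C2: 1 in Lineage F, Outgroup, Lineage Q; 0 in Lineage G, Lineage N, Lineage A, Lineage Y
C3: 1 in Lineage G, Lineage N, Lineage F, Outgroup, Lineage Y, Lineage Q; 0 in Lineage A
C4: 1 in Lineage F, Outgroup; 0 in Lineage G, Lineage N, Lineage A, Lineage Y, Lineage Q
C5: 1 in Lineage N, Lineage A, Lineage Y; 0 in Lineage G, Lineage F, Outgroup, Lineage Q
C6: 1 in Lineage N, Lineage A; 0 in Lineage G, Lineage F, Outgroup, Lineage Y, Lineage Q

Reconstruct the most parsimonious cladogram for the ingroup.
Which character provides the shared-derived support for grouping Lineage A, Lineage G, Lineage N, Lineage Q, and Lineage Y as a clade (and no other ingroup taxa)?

Character polarity is set by the outgroup: the derived state is whichever differs from the outgroup's state, so for C1, C2, C3, C4 the derived state is '0', and for the remaining characters it is '1'.
C1 (state '0') occurs in Lineage G and Lineage N but conflicts with the nesting implied by the other characters — most parsimoniously interpreted as homoplasy.
C2 (derived state '0') is shared by Lineage A, Lineage G, Lineage N, and Lineage Y — a synapomorphy uniting that clade.
C3: derived state '0' in Lineage A only — an autapomorphy, so it tells us nothing about relationships among taxa.
C4: derived state '0' in Lineage A, Lineage G, Lineage N, Lineage Q, and Lineage Y only — synapomorphy for {Lineage A, Lineage G, Lineage N, Lineage Q, Lineage Y}.
Only Lineage A, Lineage N, and Lineage Y show the derived state '1' for C5, supporting them as a clade.
C6 (derived state '1') is shared by Lineage A and Lineage N — a synapomorphy uniting that clade.
Most parsimonious ingroup topology: (Lineage F,((Lineage G,((Lineage N,Lineage A),Lineage Y)),Lineage Q)).
The clade {Lineage A, Lineage G, Lineage N, Lineage Q, Lineage Y} is supported by C4: its derived state '0' occurs in exactly those taxa and in no other taxon (including the outgroup).

C4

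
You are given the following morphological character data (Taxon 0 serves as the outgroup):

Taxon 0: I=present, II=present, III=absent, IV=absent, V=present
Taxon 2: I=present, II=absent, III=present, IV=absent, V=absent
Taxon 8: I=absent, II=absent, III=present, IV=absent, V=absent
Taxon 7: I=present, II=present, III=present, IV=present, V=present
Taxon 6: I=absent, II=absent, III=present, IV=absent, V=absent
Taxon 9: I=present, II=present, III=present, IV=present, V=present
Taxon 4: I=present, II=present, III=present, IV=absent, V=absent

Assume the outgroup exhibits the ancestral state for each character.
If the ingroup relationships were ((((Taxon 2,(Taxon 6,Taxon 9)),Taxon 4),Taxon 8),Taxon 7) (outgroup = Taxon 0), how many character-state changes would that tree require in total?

10

Map each character onto ((((Taxon 2,(Taxon 6,Taxon 9)),Taxon 4),Taxon 8),Taxon 7) (rooted by Taxon 0) and count the minimum state changes it requires (Fitch parsimony):
I: 2; II: 3; III: 1; IV: 2; V: 2.
Total tree length = 10.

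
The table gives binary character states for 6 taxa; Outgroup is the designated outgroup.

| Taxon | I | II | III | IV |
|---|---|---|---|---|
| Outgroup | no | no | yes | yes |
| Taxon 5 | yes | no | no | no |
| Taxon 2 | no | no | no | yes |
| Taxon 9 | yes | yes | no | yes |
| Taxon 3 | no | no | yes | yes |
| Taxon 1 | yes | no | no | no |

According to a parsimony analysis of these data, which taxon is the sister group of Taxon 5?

Taxon 1

Character polarity is set by the outgroup: the derived state is whichever differs from the outgroup's state, so for III, IV the derived state is 'no', and for the remaining characters it is 'yes'.
I: derived state 'yes' in Taxon 1, Taxon 5, and Taxon 9 only — synapomorphy for {Taxon 1, Taxon 5, Taxon 9}.
II: derived state 'yes' in Taxon 9 only — an autapomorphy, so it tells us nothing about relationships among taxa.
III: derived state 'no' in Taxon 1, Taxon 2, Taxon 5, and Taxon 9 only — synapomorphy for {Taxon 1, Taxon 2, Taxon 5, Taxon 9}.
IV (derived state 'no') is shared by Taxon 1 and Taxon 5 — a synapomorphy uniting that clade.
Most parsimonious ingroup topology: ((((Taxon 5,Taxon 1),Taxon 9),Taxon 2),Taxon 3).
Taxon 5 and Taxon 1 form a cherry on this tree, so they are sister taxa.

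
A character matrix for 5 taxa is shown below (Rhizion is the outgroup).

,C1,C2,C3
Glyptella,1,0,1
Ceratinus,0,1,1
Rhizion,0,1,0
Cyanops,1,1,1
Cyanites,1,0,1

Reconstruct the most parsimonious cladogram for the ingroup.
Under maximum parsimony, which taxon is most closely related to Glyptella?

Cyanites

Character polarity is set by the outgroup: the derived state is whichever differs from the outgroup's state, so for C2 the derived state is '0', and for the remaining characters it is '1'.
C1 (derived state '1') is shared by Cyanites, Cyanops, and Glyptella — a synapomorphy uniting that clade.
C2 (derived state '0') is shared by Cyanites and Glyptella — a synapomorphy uniting that clade.
C3 (derived state '1') is shared by all ingroup taxa — unites the whole ingroup.
Most parsimonious ingroup topology: (((Cyanites,Glyptella),Cyanops),Ceratinus).
Glyptella and Cyanites form a cherry on this tree, so they are sister taxa.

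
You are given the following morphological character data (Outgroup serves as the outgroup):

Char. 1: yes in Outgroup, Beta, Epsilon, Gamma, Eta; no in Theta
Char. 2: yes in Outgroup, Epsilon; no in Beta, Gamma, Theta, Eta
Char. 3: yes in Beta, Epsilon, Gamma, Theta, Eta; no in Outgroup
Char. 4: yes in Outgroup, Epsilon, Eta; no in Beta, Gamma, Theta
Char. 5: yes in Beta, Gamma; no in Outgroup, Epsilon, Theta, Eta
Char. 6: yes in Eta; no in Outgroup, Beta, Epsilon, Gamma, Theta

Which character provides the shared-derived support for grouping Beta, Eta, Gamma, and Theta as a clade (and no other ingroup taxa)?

Character polarity is set by the outgroup: the derived state is whichever differs from the outgroup's state, so for Char. 1, Char. 2, Char. 4 the derived state is 'no', and for the remaining characters it is 'yes'.
Char. 1: derived state 'no' in Theta only — an autapomorphy, so it tells us nothing about relationships among taxa.
Char. 2 (derived state 'no') is shared by Beta, Eta, Gamma, and Theta — a synapomorphy uniting that clade.
All ingroup taxa share the derived state 'yes' for Char. 3; it defines the ingroup but does not resolve relationships within it.
Char. 4: derived state 'no' in Beta, Gamma, and Theta only — synapomorphy for {Beta, Gamma, Theta}.
Char. 5 (derived state 'yes') is shared by Beta and Gamma — a synapomorphy uniting that clade.
Char. 6 (derived state 'yes') is unique to Eta (autapomorphy; uninformative for grouping).
Most parsimonious ingroup topology: ((((Beta,Gamma),Theta),Eta),Epsilon).
The clade {Beta, Eta, Gamma, Theta} is supported by Char. 2: its derived state 'no' occurs in exactly those taxa and in no other taxon (including the outgroup).

Char. 2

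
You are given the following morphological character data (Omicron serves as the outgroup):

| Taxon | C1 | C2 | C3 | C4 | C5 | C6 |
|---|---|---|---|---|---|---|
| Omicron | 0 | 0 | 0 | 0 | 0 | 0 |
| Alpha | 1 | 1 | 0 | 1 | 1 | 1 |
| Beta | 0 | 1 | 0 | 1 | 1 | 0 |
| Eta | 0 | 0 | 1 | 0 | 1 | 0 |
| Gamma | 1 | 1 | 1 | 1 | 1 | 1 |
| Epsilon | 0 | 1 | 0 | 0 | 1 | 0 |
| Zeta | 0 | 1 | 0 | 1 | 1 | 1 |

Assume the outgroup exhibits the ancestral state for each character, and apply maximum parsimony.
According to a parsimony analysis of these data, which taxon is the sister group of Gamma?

The outgroup has state '0' for every character, so '1' is the derived state throughout.
C1: derived state '1' in Alpha and Gamma only — synapomorphy for {Alpha, Gamma}.
Only Alpha, Beta, Epsilon, Gamma, and Zeta show the derived state '1' for C2, supporting them as a clade.
C3 groups Eta and Gamma, which is incompatible with the clades supported by the remaining characters; treating it as convergent (homoplasy) costs fewer steps than any alternative tree.
Only Alpha, Beta, Gamma, and Zeta show the derived state '1' for C4, supporting them as a clade.
All ingroup taxa share the derived state '1' for C5; it defines the ingroup but does not resolve relationships within it.
C6 (derived state '1') is shared by Alpha, Gamma, and Zeta — a synapomorphy uniting that clade.
Most parsimonious ingroup topology: (((((Alpha,Gamma),Zeta),Beta),Epsilon),Eta).
Gamma and Alpha form a cherry on this tree, so they are sister taxa.

Alpha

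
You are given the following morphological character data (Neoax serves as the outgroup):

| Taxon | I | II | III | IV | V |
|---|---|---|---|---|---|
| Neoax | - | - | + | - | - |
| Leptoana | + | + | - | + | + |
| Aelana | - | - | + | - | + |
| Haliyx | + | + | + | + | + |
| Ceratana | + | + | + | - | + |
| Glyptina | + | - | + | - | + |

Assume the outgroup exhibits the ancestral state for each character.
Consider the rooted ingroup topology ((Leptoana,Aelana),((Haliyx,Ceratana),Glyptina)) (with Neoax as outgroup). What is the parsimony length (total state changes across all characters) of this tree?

Map each character onto ((Leptoana,Aelana),((Haliyx,Ceratana),Glyptina)) (rooted by Neoax) and count the minimum state changes it requires (Fitch parsimony):
I: 2; II: 2; III: 1; IV: 2; V: 1.
Total tree length = 8.

8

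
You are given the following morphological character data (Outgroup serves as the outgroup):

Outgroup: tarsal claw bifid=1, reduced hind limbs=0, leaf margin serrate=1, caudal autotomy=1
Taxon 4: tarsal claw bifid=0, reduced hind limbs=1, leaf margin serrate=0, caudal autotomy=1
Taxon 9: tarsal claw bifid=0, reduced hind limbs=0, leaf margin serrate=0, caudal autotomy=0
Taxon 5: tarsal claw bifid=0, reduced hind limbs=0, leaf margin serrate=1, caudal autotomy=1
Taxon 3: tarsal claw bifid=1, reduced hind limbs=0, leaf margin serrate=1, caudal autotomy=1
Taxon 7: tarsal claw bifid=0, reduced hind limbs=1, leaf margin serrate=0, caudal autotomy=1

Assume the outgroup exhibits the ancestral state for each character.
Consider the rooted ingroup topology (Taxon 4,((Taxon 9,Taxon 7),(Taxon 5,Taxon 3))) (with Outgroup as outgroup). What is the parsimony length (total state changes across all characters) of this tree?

7

Map each character onto (Taxon 4,((Taxon 9,Taxon 7),(Taxon 5,Taxon 3))) (rooted by Outgroup) and count the minimum state changes it requires (Fitch parsimony):
tarsal claw bifid: 2; reduced hind limbs: 2; leaf margin serrate: 2; caudal autotomy: 1.
Total tree length = 7.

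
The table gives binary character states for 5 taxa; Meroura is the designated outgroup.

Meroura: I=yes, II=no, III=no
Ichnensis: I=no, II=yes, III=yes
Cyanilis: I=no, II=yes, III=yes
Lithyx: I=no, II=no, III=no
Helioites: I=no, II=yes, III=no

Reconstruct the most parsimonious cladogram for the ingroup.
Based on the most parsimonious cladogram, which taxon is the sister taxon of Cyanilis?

Character polarity is set by the outgroup: the derived state is whichever differs from the outgroup's state, so for I the derived state is 'no', and for the remaining characters it is 'yes'.
I (derived state 'no') is shared by all ingroup taxa — unites the whole ingroup.
II (derived state 'yes') is shared by Cyanilis, Helioites, and Ichnensis — a synapomorphy uniting that clade.
III (derived state 'yes') is shared by Cyanilis and Ichnensis — a synapomorphy uniting that clade.
Most parsimonious ingroup topology: (((Ichnensis,Cyanilis),Helioites),Lithyx).
Cyanilis and Ichnensis form a cherry on this tree, so they are sister taxa.

Ichnensis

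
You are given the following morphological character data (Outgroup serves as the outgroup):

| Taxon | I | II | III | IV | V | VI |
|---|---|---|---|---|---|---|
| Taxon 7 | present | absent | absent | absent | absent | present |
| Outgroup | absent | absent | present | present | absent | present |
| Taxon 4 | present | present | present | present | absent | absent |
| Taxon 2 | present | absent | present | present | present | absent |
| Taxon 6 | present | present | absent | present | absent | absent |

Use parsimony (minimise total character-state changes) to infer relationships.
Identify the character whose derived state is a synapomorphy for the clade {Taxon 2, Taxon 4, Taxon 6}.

Character polarity is set by the outgroup: the derived state is whichever differs from the outgroup's state, so for III, IV, VI the derived state is 'absent', and for the remaining characters it is 'present'.
All ingroup taxa share the derived state 'present' for I; it defines the ingroup but does not resolve relationships within it.
Only Taxon 4 and Taxon 6 show the derived state 'present' for II, supporting them as a clade.
III groups Taxon 6 and Taxon 7, which is incompatible with the clades supported by the remaining characters; treating it as convergent (homoplasy) costs fewer steps than any alternative tree.
IV (derived state 'absent') is unique to Taxon 7 (autapomorphy; uninformative for grouping).
V: derived state 'present' in Taxon 2 only — an autapomorphy, so it tells us nothing about relationships among taxa.
Only Taxon 2, Taxon 4, and Taxon 6 show the derived state 'absent' for VI, supporting them as a clade.
Most parsimonious ingroup topology: (((Taxon 4,Taxon 6),Taxon 2),Taxon 7).
The clade {Taxon 2, Taxon 4, Taxon 6} is supported by VI: its derived state 'absent' occurs in exactly those taxa and in no other taxon (including the outgroup).

VI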